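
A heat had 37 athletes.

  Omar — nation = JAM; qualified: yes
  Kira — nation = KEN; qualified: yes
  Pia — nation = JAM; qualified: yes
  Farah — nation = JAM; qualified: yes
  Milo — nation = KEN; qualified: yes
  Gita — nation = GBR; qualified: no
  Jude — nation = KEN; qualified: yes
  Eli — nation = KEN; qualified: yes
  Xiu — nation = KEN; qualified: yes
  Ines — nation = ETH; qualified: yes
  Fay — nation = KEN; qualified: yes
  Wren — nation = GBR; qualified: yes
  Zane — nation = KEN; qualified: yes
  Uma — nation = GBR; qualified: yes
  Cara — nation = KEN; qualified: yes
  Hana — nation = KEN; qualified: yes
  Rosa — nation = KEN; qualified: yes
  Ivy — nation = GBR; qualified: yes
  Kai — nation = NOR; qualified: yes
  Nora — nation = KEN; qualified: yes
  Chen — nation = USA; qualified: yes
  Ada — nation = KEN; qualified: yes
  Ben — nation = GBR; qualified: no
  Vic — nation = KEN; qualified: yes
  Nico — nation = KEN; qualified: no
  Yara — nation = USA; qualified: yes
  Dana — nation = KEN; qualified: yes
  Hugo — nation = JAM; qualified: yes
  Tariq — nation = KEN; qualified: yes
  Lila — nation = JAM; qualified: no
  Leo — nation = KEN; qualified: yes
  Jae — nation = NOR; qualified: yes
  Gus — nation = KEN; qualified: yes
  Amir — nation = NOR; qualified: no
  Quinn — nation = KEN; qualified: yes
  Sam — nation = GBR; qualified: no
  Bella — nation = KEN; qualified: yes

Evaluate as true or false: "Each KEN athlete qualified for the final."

False

'Each KEN athlete qualified for the final' holds iff A ⊆ B, i.e. every element of A is in B (|A ∖ B| = 0).
|A| = 20, |A ∩ B| = 19, |A ∖ B| = 1.
So the statement is false.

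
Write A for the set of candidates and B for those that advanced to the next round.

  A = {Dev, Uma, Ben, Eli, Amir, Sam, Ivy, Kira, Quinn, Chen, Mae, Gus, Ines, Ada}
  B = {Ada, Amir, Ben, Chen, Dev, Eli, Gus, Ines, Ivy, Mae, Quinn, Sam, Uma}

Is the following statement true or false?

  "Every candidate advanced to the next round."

'Every candidate advanced to the next round' holds iff A ⊆ B, i.e. every element of A is in B (|A ∖ B| = 0).
A (the restrictor) = {Dev, Uma, Ben, Eli, Amir, Sam, Ivy, Kira, Quinn, Chen, Mae, Gus, Ines, Ada}, |A| = 14.
A ∖ B = {Kira}, so |A ∖ B| = 1.
So the statement is false.

False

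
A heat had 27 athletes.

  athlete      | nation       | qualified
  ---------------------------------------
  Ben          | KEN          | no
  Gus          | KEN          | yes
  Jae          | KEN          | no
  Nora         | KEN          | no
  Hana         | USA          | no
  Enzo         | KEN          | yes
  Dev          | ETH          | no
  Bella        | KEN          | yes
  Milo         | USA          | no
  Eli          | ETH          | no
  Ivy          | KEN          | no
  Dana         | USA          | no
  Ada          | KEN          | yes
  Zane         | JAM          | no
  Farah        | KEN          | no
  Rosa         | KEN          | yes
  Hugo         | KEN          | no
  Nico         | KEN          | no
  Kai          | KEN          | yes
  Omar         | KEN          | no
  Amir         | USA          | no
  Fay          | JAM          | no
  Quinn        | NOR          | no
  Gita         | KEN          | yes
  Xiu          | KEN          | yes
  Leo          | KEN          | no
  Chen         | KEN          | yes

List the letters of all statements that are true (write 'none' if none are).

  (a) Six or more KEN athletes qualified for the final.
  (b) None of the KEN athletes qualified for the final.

(a)

|A| = 18, |A ∩ B| = 9, |A ∖ B| = 9.
(a) |A ∩ B| ≥ 6: holds.
(b) A ∩ B = ∅ (|A ∩ B| = 0): fails.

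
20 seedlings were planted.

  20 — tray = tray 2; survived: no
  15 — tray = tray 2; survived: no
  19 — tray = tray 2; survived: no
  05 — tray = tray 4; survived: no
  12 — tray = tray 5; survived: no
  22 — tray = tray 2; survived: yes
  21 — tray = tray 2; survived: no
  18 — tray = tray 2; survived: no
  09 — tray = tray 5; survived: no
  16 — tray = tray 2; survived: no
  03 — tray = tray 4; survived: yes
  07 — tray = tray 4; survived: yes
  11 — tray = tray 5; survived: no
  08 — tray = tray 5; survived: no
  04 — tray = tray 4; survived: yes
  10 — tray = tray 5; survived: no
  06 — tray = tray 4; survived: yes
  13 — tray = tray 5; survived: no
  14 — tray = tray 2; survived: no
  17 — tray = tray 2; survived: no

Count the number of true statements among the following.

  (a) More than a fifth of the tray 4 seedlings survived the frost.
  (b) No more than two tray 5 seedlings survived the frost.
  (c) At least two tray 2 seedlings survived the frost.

(a) tray 4: |A| = 5, |A ∩ B| = 4; needs |A ∩ B| / |A| > 1/5 — true.
(b) tray 5: |A| = 6, |A ∩ B| = 0; needs |A ∩ B| ≤ 2 — true.
(c) tray 2: |A| = 9, |A ∩ B| = 1; needs |A ∩ B| ≥ 2 — false.

2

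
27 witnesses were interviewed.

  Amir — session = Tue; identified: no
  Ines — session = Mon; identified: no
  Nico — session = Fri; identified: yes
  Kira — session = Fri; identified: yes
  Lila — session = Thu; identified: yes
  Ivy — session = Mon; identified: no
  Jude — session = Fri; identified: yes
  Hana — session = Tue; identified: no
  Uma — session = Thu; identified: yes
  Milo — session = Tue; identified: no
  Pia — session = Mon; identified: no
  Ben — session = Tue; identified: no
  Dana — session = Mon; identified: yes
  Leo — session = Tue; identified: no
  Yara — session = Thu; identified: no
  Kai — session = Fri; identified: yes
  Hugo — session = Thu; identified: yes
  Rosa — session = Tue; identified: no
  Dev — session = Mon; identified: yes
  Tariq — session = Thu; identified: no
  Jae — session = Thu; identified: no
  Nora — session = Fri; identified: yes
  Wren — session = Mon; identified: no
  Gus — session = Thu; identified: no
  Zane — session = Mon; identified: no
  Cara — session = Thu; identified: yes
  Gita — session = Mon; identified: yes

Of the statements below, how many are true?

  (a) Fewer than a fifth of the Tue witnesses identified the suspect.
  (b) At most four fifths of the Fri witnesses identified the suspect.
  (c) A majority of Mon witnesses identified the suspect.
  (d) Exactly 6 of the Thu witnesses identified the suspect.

1

(a) Tue: |A| = 6, |A ∩ B| = 0; needs |A ∩ B| / |A| < 1/5 — true.
(b) Fri: |A| = 5, |A ∩ B| = 5; needs |A ∩ B| / |A| ≤ 4/5 — false.
(c) Mon: |A| = 8, |A ∩ B| = 3; needs |A ∩ B| > |A ∖ B| — false.
(d) Thu: |A| = 8, |A ∩ B| = 4; needs |A ∩ B| = 6 — false.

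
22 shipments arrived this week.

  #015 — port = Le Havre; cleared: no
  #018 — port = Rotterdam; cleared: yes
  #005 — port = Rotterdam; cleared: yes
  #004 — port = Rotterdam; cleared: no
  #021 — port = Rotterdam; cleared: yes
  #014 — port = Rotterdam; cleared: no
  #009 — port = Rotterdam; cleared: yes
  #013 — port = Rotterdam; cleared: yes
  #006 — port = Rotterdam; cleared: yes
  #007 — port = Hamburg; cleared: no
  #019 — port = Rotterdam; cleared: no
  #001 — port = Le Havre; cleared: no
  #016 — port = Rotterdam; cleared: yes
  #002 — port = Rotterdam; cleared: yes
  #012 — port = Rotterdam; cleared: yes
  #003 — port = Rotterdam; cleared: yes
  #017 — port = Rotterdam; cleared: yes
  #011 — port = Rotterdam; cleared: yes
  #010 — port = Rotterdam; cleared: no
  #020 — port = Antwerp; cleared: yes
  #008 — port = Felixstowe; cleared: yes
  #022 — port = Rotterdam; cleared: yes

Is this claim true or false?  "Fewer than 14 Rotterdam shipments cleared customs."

Truth condition: |A ∩ B| < 14.
|A| = 17, |A ∩ B| = 13, |A ∖ B| = 4.
|A ∩ B| = 13, so the statement is true.

True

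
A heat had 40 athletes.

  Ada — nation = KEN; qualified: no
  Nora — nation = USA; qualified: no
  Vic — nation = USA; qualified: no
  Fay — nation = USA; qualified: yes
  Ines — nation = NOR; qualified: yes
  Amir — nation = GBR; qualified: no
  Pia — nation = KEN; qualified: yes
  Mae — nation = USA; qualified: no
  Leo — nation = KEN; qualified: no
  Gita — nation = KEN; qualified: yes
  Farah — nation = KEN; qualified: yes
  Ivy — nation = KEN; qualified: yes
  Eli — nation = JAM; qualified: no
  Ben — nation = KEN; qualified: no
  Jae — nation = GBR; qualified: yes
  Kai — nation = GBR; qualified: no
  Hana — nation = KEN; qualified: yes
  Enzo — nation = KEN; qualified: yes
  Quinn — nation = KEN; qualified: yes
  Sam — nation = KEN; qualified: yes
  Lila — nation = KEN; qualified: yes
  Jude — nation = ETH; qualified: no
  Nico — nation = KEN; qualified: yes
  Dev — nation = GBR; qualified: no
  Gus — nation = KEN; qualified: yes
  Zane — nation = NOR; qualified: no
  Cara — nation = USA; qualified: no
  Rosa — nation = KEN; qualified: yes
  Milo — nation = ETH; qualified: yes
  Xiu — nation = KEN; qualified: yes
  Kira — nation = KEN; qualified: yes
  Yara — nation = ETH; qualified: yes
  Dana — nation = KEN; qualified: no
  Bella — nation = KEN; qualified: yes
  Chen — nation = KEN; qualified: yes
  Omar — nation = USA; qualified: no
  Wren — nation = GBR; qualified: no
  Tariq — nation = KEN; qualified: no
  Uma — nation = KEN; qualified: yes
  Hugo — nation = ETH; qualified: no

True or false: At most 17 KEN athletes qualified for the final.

True

Truth condition: |A ∩ B| ≤ 17.
|A| = 22, |A ∩ B| = 17, |A ∖ B| = 5.
|A ∩ B| = 17, so the statement is true.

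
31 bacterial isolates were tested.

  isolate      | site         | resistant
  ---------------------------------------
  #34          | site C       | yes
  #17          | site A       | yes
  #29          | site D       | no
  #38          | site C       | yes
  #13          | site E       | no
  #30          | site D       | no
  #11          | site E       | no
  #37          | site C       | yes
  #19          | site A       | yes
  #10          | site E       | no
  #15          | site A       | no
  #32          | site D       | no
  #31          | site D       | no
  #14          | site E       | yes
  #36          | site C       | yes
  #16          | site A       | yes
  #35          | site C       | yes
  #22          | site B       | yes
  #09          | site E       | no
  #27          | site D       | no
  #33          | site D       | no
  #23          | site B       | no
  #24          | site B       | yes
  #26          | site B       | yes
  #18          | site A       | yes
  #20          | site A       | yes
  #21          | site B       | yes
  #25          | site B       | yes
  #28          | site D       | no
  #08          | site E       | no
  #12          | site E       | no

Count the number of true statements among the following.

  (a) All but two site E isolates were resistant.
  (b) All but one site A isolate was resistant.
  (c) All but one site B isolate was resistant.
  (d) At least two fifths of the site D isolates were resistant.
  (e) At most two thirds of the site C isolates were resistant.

(a) site E: |A| = 7, |A ∩ B| = 1; needs |A ∖ B| = 2 — false.
(b) site A: |A| = 6, |A ∩ B| = 5; needs |A ∖ B| = 1 — true.
(c) site B: |A| = 6, |A ∩ B| = 5; needs |A ∖ B| = 1 — true.
(d) site D: |A| = 7, |A ∩ B| = 0; needs |A ∩ B| / |A| ≥ 2/5 — false.
(e) site C: |A| = 5, |A ∩ B| = 5; needs |A ∩ B| / |A| ≤ 2/3 — false.

2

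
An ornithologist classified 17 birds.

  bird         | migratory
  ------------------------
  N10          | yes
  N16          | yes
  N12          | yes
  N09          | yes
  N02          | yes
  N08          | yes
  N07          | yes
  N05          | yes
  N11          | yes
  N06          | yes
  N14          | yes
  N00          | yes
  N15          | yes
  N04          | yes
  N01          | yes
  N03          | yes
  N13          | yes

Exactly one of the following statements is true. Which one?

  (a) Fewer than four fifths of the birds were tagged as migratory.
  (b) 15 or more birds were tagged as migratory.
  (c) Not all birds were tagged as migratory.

(b)

|A| = 17, |A ∩ B| = 17, |A ∖ B| = 0.
(a) requires |A ∩ B| / |A| < 4/5: false.
(b) requires |A ∩ B| ≥ 15: true.
(c) requires A ⊄ B (|A ∖ B| ≥ 1): false.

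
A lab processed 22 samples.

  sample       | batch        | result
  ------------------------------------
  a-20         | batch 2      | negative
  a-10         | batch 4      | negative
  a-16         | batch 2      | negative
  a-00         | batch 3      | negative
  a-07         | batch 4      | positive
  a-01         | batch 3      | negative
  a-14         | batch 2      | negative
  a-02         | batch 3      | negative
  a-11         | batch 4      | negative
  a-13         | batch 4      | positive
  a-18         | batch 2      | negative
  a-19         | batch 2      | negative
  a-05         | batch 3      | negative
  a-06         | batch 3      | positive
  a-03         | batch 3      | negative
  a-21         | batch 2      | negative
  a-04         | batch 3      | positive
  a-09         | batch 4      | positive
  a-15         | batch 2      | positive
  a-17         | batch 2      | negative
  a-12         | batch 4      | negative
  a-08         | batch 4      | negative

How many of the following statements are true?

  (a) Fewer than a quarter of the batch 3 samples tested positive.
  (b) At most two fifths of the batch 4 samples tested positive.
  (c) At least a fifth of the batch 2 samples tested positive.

0

(a) batch 3: |A| = 7, |A ∩ B| = 2; needs |A ∩ B| / |A| < 1/4 — false.
(b) batch 4: |A| = 7, |A ∩ B| = 3; needs |A ∩ B| / |A| ≤ 2/5 — false.
(c) batch 2: |A| = 8, |A ∩ B| = 1; needs |A ∩ B| / |A| ≥ 1/5 — false.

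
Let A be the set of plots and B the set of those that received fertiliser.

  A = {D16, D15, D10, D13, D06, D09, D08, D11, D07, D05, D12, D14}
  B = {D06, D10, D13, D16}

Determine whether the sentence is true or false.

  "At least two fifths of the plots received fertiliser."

The determiner here denotes the relation: |A ∩ B| / |A| ≥ 2/5.
A (the restrictor) = {D16, D15, D10, D13, D06, D09, D08, D11, D07, D05, D12, D14}, |A| = 12.
A ∩ B = {D16, D10, D13, D06}, so |A ∩ B| = 4.
A ∖ B = {D15, D09, D08, D11, D07, D05, D12, D14}, so |A ∖ B| = 8.
|A ∩ B|/|A| = 4/12, so the statement is false.

False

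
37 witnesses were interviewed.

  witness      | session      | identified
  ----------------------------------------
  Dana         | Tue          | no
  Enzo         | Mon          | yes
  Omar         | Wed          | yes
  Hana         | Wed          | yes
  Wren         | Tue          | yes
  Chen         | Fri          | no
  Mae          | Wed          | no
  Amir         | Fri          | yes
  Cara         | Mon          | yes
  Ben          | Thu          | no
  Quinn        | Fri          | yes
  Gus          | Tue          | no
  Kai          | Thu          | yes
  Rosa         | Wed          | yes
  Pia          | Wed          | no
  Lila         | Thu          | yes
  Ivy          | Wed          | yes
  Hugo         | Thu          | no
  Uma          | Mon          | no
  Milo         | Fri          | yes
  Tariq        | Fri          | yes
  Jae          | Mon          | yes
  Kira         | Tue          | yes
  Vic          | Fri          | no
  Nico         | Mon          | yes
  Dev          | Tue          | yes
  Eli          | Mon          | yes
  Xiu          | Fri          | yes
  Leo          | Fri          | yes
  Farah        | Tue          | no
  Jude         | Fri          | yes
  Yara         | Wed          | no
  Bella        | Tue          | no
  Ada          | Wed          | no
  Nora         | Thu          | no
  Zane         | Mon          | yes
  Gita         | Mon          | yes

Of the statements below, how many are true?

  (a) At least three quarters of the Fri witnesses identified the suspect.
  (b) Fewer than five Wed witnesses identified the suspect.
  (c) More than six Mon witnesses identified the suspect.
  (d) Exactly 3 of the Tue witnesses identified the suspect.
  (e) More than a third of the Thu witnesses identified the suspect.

(a) Fri: |A| = 9, |A ∩ B| = 7; needs |A ∩ B| / |A| ≥ 3/4 — true.
(b) Wed: |A| = 8, |A ∩ B| = 4; needs |A ∩ B| < 5 — true.
(c) Mon: |A| = 8, |A ∩ B| = 7; needs |A ∩ B| > 6 — true.
(d) Tue: |A| = 7, |A ∩ B| = 3; needs |A ∩ B| = 3 — true.
(e) Thu: |A| = 5, |A ∩ B| = 2; needs |A ∩ B| / |A| > 1/3 — true.

5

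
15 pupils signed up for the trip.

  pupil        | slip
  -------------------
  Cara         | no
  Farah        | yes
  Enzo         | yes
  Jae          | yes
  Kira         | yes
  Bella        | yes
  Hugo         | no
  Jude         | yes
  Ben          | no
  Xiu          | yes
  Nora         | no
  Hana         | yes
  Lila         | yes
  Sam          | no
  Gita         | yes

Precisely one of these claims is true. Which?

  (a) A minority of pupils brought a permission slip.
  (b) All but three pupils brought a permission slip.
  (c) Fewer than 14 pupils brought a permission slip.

|A| = 15, |A ∩ B| = 10, |A ∖ B| = 5.
(a) requires |A ∩ B| < |A ∖ B|: false.
(b) requires |A ∖ B| = 3: false.
(c) requires |A ∩ B| < 14: true.

(c)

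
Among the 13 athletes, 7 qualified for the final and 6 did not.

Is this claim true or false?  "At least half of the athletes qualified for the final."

True

'At least half of the athletes qualified for the final' holds iff |A ∩ B| ≥ |A ∖ B|.
|A| = 13, |A ∩ B| = 7, |A ∖ B| = 6.
7 > 6, so the statement is true.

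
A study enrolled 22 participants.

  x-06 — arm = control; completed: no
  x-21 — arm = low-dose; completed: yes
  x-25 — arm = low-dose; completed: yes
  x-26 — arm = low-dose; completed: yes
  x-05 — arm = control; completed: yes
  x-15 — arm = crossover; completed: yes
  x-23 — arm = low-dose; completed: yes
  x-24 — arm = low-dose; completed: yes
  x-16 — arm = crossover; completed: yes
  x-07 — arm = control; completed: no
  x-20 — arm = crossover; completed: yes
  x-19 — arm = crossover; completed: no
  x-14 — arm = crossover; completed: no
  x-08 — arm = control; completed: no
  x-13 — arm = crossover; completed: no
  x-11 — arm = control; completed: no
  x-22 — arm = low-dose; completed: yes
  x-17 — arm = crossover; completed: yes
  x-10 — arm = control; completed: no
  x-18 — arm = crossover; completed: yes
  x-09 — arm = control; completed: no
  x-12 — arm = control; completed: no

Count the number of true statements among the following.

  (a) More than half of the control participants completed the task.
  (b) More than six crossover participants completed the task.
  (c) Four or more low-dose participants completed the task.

(a) control: |A| = 8, |A ∩ B| = 1; needs |A ∩ B| > |A ∖ B| — false.
(b) crossover: |A| = 8, |A ∩ B| = 5; needs |A ∩ B| > 6 — false.
(c) low-dose: |A| = 6, |A ∩ B| = 6; needs |A ∩ B| ≥ 4 — true.

1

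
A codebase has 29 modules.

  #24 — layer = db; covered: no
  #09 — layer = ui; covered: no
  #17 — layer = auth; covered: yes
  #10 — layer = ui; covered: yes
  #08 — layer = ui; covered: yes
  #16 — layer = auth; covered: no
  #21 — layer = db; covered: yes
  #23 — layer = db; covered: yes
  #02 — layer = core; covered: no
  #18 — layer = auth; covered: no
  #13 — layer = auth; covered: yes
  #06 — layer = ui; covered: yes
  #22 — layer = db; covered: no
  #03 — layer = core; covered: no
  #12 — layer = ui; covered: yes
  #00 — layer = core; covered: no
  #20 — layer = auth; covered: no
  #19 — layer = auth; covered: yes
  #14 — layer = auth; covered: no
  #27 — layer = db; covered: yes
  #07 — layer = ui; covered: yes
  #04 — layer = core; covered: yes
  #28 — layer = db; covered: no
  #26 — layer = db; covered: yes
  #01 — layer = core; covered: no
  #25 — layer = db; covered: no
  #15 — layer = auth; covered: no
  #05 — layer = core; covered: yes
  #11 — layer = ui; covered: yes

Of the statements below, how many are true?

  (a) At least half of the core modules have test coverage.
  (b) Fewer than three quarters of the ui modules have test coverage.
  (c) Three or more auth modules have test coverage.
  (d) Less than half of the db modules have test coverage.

1

(a) core: |A| = 6, |A ∩ B| = 2; needs |A ∩ B| ≥ |A ∖ B| — false.
(b) ui: |A| = 7, |A ∩ B| = 6; needs |A ∩ B| / |A| < 3/4 — false.
(c) auth: |A| = 8, |A ∩ B| = 3; needs |A ∩ B| ≥ 3 — true.
(d) db: |A| = 8, |A ∩ B| = 4; needs |A ∩ B| < |A ∖ B| — false.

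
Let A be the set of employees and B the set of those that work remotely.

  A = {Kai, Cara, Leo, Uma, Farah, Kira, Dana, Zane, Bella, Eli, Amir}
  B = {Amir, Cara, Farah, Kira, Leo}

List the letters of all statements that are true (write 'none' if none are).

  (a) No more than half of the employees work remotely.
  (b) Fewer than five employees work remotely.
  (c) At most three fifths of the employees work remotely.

|A| = 11, |A ∩ B| = 5, |A ∖ B| = 6.
(a) |A ∩ B| ≤ |A ∖ B|: holds.
(b) |A ∩ B| < 5: fails.
(c) |A ∩ B| / |A| ≤ 3/5: holds.

(a), (c)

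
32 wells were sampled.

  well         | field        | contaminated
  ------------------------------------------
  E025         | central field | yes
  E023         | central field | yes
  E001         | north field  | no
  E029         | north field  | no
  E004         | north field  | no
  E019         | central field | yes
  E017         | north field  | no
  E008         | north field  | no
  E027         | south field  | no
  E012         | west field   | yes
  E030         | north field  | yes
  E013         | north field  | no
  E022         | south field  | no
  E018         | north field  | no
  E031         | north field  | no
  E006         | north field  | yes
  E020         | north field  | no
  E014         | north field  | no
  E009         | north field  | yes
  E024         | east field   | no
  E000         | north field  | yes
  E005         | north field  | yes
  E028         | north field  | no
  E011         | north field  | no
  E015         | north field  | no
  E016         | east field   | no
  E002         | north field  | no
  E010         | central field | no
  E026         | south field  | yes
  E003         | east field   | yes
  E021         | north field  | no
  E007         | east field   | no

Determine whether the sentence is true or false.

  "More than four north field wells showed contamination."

True

Truth condition: |A ∩ B| > 4.
|A| = 20, |A ∩ B| = 5, |A ∖ B| = 15.
|A ∩ B| = 5, so the statement is true.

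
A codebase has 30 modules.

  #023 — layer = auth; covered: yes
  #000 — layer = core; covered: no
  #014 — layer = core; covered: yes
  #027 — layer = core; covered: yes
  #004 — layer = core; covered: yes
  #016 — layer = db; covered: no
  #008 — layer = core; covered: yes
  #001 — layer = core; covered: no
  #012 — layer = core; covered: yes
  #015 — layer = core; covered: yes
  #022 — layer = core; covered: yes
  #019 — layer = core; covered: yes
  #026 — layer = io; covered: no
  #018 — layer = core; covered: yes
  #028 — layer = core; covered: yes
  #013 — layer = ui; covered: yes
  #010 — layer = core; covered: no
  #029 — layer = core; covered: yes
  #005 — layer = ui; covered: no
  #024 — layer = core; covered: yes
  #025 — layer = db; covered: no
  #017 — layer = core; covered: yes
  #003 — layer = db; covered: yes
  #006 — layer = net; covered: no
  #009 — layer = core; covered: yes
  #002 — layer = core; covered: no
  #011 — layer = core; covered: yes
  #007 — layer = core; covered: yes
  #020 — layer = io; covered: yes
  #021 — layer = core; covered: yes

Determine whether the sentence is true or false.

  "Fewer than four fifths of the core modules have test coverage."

The determiner here denotes the relation: |A ∩ B| / |A| < 4/5.
|A| = 21, |A ∩ B| = 17, |A ∖ B| = 4.
|A ∩ B|/|A| = 17/21, so the statement is false.

False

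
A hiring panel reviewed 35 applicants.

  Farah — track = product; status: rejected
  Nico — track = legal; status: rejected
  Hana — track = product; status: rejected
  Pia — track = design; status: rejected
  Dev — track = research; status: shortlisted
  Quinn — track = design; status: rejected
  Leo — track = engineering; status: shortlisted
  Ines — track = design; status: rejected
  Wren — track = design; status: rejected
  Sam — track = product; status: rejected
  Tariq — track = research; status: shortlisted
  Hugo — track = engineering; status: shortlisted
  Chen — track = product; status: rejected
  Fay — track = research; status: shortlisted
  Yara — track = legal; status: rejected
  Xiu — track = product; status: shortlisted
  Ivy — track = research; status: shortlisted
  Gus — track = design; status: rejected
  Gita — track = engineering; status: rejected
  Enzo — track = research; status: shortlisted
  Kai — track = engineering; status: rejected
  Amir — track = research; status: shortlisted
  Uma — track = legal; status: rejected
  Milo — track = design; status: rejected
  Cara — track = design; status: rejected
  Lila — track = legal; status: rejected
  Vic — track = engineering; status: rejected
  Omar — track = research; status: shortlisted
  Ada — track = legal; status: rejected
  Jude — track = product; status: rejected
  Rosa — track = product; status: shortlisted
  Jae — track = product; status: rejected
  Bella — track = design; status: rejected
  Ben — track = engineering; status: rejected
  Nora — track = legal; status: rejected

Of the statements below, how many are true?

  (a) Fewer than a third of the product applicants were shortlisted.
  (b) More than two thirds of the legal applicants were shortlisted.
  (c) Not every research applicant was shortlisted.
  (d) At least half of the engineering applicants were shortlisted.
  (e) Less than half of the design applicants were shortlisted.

(a) product: |A| = 8, |A ∩ B| = 2; needs |A ∩ B| / |A| < 1/3 — true.
(b) legal: |A| = 6, |A ∩ B| = 0; needs |A ∩ B| / |A| > 2/3 — false.
(c) research: |A| = 7, |A ∩ B| = 7; needs A ⊄ B (|A ∖ B| ≥ 1) — false.
(d) engineering: |A| = 6, |A ∩ B| = 2; needs |A ∩ B| ≥ |A ∖ B| — false.
(e) design: |A| = 8, |A ∩ B| = 0; needs |A ∩ B| < |A ∖ B| — true.

2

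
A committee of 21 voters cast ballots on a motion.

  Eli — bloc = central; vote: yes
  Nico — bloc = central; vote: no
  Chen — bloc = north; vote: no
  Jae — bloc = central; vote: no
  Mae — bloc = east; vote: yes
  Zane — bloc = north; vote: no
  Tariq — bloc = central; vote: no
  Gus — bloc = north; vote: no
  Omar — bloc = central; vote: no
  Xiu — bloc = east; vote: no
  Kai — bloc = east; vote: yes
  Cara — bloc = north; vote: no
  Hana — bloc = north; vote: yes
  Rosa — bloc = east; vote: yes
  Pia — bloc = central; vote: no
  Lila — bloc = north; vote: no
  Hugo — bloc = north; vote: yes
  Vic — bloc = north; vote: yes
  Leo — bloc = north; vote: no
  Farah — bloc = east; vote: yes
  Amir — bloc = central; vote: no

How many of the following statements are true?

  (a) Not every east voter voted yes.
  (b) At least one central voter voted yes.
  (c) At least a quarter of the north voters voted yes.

(a) east: |A| = 5, |A ∩ B| = 4; needs A ⊄ B (|A ∖ B| ≥ 1) — true.
(b) central: |A| = 7, |A ∩ B| = 1; needs A ∩ B ≠ ∅ (|A ∩ B| ≥ 1) — true.
(c) north: |A| = 9, |A ∩ B| = 3; needs |A ∩ B| / |A| ≥ 1/4 — true.

3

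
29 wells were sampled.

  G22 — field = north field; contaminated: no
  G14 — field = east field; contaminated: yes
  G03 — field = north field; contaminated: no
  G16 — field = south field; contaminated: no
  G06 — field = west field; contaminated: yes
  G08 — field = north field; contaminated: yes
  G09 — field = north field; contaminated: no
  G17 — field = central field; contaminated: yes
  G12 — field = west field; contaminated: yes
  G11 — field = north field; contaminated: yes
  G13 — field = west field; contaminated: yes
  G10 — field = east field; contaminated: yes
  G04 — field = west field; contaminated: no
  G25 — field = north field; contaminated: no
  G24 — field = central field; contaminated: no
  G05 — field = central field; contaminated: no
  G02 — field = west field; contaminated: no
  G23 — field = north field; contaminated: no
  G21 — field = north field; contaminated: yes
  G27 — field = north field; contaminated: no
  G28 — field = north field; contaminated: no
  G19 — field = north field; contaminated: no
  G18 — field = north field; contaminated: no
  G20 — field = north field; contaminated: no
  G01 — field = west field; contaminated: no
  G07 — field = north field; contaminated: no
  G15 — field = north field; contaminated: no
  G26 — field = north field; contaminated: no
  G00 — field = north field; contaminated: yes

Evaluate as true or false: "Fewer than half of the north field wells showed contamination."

The determiner here denotes the relation: |A ∩ B| < |A ∖ B|.
|A| = 17, |A ∩ B| = 4, |A ∖ B| = 13.
4 < 13, so the statement is true.

True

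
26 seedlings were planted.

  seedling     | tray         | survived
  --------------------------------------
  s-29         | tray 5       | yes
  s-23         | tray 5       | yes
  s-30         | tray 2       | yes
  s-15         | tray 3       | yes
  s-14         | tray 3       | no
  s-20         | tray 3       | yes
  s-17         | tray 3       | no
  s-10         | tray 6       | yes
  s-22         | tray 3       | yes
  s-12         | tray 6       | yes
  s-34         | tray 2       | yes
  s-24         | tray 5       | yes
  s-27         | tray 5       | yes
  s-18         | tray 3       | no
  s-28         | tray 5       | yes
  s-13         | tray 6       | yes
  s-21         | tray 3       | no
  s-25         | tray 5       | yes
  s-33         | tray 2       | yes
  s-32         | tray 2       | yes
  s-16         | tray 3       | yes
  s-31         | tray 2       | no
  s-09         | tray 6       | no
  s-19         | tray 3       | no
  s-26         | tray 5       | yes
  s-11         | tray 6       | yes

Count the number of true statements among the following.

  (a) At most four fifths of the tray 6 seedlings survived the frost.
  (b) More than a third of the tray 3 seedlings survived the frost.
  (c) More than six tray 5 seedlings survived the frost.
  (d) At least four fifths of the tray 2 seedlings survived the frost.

(a) tray 6: |A| = 5, |A ∩ B| = 4; needs |A ∩ B| / |A| ≤ 4/5 — true.
(b) tray 3: |A| = 9, |A ∩ B| = 4; needs |A ∩ B| / |A| > 1/3 — true.
(c) tray 5: |A| = 7, |A ∩ B| = 7; needs |A ∩ B| > 6 — true.
(d) tray 2: |A| = 5, |A ∩ B| = 4; needs |A ∩ B| / |A| ≥ 4/5 — true.

4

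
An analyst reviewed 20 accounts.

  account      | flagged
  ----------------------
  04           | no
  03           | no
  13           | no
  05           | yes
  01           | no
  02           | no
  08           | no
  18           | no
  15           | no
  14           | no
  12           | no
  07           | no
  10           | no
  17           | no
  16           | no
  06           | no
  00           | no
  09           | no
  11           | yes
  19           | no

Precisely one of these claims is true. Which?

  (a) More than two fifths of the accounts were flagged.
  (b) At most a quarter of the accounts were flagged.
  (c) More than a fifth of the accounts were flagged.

(b)

|A| = 20, |A ∩ B| = 2, |A ∖ B| = 18.
(a) requires |A ∩ B| / |A| > 2/5: false.
(b) requires |A ∩ B| / |A| ≤ 1/4: true.
(c) requires |A ∩ B| / |A| > 1/5: false.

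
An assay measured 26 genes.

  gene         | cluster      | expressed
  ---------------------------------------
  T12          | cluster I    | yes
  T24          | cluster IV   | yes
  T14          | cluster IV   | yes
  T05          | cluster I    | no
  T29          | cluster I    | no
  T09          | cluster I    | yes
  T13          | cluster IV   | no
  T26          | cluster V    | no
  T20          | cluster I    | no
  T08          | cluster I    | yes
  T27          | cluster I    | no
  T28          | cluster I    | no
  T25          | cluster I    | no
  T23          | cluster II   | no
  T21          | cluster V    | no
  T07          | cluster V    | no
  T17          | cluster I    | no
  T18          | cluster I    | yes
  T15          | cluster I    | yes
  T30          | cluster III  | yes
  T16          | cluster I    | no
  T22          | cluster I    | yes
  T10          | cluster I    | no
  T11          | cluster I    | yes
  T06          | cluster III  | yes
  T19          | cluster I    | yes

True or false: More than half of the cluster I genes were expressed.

False

Truth condition: |A ∩ B| > |A ∖ B|.
|A| = 17, |A ∩ B| = 8, |A ∖ B| = 9.
8 < 9, so the statement is false.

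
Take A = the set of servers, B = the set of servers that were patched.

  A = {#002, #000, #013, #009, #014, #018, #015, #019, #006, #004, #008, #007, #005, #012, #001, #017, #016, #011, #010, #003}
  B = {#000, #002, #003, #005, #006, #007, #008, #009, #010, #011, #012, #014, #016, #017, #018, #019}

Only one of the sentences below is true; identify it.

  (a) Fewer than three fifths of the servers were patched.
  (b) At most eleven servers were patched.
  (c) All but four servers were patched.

|A| = 20, |A ∩ B| = 16, |A ∖ B| = 4.
(a) requires |A ∩ B| / |A| < 3/5: false.
(b) requires |A ∩ B| ≤ 11: false.
(c) requires |A ∖ B| = 4: true.

(c)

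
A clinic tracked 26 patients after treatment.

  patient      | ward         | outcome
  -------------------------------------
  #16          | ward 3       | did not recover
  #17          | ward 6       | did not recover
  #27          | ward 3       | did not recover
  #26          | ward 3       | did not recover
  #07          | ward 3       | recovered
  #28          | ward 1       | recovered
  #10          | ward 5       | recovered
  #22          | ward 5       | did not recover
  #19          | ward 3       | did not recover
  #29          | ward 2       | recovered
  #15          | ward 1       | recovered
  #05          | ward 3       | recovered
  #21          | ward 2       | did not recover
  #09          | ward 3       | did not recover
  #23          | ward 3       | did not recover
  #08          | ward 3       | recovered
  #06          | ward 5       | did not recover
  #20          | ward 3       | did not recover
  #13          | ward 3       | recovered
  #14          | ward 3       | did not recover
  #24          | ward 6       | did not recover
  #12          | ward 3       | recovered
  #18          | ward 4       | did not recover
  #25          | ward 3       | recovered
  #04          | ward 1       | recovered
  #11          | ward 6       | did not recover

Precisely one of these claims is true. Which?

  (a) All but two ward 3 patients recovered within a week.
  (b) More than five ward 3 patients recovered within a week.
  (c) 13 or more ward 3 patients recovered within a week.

|A| = 14, |A ∩ B| = 6, |A ∖ B| = 8.
(a) requires |A ∖ B| = 2: false.
(b) requires |A ∩ B| > 5: true.
(c) requires |A ∩ B| ≥ 13: false.

(b)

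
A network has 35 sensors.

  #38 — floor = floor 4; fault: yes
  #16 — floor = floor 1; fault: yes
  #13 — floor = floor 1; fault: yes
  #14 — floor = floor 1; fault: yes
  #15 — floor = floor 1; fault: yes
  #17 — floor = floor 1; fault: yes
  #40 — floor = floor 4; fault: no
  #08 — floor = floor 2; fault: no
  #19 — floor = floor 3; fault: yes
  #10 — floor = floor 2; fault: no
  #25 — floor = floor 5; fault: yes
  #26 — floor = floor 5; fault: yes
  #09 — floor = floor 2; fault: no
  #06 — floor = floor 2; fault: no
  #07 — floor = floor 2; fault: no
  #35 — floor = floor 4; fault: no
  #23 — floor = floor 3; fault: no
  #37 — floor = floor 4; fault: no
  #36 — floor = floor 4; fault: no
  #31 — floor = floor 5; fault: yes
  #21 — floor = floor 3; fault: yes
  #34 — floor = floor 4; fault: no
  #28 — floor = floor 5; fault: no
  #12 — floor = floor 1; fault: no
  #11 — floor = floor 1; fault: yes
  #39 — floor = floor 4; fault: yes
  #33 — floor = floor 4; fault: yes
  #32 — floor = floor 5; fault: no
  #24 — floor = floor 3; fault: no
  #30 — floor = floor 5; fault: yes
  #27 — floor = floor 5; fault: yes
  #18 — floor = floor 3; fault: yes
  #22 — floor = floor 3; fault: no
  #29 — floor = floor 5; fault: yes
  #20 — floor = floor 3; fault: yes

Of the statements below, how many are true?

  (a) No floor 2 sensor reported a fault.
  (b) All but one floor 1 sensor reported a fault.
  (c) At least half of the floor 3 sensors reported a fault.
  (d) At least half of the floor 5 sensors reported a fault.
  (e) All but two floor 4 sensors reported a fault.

(a) floor 2: |A| = 5, |A ∩ B| = 0; needs A ∩ B = ∅ (|A ∩ B| = 0) — true.
(b) floor 1: |A| = 7, |A ∩ B| = 6; needs |A ∖ B| = 1 — true.
(c) floor 3: |A| = 7, |A ∩ B| = 4; needs |A ∩ B| ≥ |A ∖ B| — true.
(d) floor 5: |A| = 8, |A ∩ B| = 6; needs |A ∩ B| ≥ |A ∖ B| — true.
(e) floor 4: |A| = 8, |A ∩ B| = 3; needs |A ∖ B| = 2 — false.

4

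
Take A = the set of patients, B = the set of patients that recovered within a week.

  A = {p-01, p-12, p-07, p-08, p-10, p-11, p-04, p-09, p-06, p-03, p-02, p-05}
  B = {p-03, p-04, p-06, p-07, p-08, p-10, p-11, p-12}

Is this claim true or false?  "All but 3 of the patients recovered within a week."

False

Truth condition: |A ∖ B| = 3.
A (the restrictor) = {p-01, p-12, p-07, p-08, p-10, p-11, p-04, p-09, p-06, p-03, p-02, p-05}, |A| = 12.
A ∖ B = {p-01, p-09, p-02, p-05}, so |A ∖ B| = 4.
|A ∖ B| = 4, so the statement is false.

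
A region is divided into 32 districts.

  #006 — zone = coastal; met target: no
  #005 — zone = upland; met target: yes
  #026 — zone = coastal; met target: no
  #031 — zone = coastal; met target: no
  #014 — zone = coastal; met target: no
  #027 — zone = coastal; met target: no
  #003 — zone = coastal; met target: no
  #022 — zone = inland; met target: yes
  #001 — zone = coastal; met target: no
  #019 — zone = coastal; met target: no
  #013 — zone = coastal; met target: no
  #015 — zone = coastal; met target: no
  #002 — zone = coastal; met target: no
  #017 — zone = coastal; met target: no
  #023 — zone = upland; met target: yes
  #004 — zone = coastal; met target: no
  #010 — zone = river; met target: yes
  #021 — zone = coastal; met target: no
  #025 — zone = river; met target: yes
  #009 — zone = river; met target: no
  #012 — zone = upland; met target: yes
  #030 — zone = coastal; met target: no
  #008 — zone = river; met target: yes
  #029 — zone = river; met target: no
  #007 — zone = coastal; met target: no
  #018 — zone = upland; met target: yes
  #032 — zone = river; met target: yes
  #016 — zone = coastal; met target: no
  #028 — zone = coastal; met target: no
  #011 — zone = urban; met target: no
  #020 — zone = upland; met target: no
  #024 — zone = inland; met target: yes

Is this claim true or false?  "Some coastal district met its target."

The determiner here denotes the relation: A ∩ B ≠ ∅ (|A ∩ B| ≥ 1).
|A| = 18, |A ∩ B| = 0, |A ∖ B| = 18.
So the statement is false.

False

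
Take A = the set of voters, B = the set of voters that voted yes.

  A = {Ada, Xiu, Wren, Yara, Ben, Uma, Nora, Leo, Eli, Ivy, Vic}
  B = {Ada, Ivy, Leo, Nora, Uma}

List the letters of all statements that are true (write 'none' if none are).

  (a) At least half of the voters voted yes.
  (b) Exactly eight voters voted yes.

|A| = 11, |A ∩ B| = 5, |A ∖ B| = 6.
(a) |A ∩ B| ≥ |A ∖ B|: fails.
(b) |A ∩ B| = 8: fails.

none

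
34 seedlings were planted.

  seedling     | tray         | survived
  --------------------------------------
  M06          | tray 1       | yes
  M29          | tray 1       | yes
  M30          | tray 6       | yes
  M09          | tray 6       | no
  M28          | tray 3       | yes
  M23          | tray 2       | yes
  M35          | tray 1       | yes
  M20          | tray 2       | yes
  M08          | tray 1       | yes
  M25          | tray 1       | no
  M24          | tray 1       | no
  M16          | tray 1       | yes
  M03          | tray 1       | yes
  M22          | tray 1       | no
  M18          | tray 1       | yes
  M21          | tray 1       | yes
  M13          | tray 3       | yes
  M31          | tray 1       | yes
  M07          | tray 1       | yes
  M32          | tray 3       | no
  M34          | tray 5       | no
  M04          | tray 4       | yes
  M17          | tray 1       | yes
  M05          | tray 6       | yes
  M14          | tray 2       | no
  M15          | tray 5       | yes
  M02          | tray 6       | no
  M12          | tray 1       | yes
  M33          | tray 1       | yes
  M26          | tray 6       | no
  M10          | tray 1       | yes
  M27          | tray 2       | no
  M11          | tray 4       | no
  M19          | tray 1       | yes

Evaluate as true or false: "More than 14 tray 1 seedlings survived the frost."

True

The determiner here denotes the relation: |A ∩ B| > 14.
|A| = 18, |A ∩ B| = 15, |A ∖ B| = 3.
|A ∩ B| = 15, so the statement is true.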